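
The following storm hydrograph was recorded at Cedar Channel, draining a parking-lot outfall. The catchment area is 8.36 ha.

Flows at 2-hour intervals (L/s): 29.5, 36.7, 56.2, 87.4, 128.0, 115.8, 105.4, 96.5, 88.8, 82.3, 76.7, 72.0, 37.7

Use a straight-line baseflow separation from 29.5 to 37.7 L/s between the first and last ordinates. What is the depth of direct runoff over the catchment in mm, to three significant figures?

d ≈ 49.6 mm

Direct runoff: 0.00, 6.52, 25.33, 55.85, 95.77, 82.88, 71.80, 62.22, 53.83, 46.65, 40.37, 34.98, 0.00 L/s; ΣQ_DR = 576.2 L/s.
V = ΣQ_DR · Δt = 576.2 × 7200 s = 4.149 × 10^6 L.
Over A = 8.36 ha, depth = V / A = 49.6 mm.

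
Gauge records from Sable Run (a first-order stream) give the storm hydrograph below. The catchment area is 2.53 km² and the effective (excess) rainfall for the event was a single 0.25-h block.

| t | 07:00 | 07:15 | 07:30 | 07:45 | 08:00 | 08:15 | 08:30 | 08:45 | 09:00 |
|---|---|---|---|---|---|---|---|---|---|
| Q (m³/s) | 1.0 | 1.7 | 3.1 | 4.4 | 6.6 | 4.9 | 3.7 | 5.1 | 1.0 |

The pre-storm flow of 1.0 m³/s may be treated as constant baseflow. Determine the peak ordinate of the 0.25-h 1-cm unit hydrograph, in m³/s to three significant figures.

Direct runoff: 0.0, 0.7, 2.1, 3.4, 5.6, 3.9, 2.7, 4.1, 0.0 m³/s; ΣQ_DR = 22.50 m³/s, peak = 5.6 m³/s.
Runoff depth d = ΣQ_DR·Δt / A = 22.50 × 900 / (2.53 km²) = 8.004 mm.
The 1-cm UH is the DRH scaled by (10 mm)/d, so U_p = 5.6 × 10/8.004 = 7.00 m³/s.

U_p ≈ 7.00 m³/s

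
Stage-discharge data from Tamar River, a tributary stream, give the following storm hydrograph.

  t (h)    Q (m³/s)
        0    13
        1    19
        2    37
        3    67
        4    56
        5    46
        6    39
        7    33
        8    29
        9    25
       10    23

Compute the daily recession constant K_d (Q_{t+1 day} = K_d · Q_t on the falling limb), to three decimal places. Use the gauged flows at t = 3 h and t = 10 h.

Between t = 3 h and t = 10 h the flow falls from 67 to 23 m³/s over 7×1 h = 7 h.
Per-interval ratio K = (23/67)^(1/7) = 0.8584; K_d = K^(24/1) = 0.026.

K_d ≈ 0.026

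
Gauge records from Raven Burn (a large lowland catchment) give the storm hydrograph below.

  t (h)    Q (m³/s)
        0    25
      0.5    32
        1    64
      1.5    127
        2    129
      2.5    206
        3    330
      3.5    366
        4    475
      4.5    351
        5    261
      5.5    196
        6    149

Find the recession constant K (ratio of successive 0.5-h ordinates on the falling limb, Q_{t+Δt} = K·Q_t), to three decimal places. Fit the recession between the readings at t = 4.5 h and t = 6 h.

Using the recession-limb readings at t = 4.5 h and t = 6 h: Q falls from 351 to 149 m³/s over 3 intervals.
K = (Q₂/Q₁)^(1/3) = (149/351)^(1/3) = 0.752.

K ≈ 0.752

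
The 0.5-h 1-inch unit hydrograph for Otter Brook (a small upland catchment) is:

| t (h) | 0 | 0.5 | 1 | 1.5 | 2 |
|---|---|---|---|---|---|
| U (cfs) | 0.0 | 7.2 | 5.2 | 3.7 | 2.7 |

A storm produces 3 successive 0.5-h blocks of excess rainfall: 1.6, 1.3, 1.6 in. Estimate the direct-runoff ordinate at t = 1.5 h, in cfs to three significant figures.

Q ≈ 24.2 cfs

By discrete convolution, Q_j = Σ (P_i / 1 in) · U_{j−i}.
At t = 1.5 h (j=3): Q = (1.6/1)·3.7 + (1.3/1)·5.2 + (1.6/1)·7.2 = 24.2 cfs.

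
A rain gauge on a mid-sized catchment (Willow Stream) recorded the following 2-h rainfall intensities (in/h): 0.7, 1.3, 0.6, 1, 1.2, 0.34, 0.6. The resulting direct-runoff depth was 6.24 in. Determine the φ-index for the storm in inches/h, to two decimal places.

φ ≈ 0.38 in/h

Only the 6 blocks with intensity above φ contribute runoff: 0.7, 1.3, 0.6, 1, 1.2, 0.6 in/h.
Σ(I−φ)·Δt = d  ⇒  (0.7+1.3+0.6+1+1.2+0.6 − 6φ)·2 = 6.24
φ = (5.400 − 6.24/2) / 6 = 0.38 in/h.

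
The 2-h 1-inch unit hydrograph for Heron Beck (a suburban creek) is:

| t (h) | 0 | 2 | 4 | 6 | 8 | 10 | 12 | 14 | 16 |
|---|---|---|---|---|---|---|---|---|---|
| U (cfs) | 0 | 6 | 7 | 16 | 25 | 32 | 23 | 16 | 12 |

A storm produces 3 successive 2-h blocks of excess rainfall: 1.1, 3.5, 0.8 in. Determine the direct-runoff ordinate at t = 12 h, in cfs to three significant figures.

Q ≈ 157 cfs

By discrete convolution, Q_j = Σ (P_i / 1 in) · U_{j−i}.
At t = 12 h (j=6): Q = (1.1/1)·23 + (3.5/1)·32 + (0.8/1)·25 = 157 cfs.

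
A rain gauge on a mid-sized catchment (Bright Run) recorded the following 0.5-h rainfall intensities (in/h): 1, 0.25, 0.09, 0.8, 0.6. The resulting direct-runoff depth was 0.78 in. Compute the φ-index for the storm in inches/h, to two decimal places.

φ ≈ 0.28 in/h

Only the 3 blocks with intensity above φ contribute runoff: 1, 0.8, 0.6 in/h.
Σ(I−φ)·Δt = d  ⇒  (1+0.8+0.6 − 3φ)·0.5 = 0.78
φ = (2.400 − 0.78/0.5) / 3 = 0.28 in/h.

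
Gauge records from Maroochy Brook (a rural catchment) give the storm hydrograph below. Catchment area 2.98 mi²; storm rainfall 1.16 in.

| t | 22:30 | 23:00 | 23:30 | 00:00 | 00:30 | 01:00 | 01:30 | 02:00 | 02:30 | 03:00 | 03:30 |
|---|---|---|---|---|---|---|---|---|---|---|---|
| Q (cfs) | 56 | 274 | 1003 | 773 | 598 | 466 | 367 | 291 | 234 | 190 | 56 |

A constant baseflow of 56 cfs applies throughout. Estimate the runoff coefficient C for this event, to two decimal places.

ΣQ_DR = 3692 cfs; V = ΣQ_DR·Δt = 6.646 × 10^6 ft³.
Runoff depth d = V / A = 0.9599 in.
C = d / P = 0.9599 / 1.16 = 0.83.

C ≈ 0.83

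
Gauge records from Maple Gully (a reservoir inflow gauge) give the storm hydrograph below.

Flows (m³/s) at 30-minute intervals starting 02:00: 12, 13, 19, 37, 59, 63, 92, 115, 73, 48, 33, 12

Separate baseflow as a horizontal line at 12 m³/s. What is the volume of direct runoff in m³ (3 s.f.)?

V ≈ 7.78 × 10^5 m³

Direct-runoff ordinates (Q − Q_b): 0.0, 1.0, 7.0, 25.0, 47.0, 51.0, 80.0, 103.0, 61.0, 36.0, 21.0, 0.0 m³/s.
ΣQ_DR = 432.0 m³/s.
With Δt = 0.5 h = 1800 s, V = ΣQ_DR · Δt = 432.0 × 1800 = 7.78 × 10^5 m³.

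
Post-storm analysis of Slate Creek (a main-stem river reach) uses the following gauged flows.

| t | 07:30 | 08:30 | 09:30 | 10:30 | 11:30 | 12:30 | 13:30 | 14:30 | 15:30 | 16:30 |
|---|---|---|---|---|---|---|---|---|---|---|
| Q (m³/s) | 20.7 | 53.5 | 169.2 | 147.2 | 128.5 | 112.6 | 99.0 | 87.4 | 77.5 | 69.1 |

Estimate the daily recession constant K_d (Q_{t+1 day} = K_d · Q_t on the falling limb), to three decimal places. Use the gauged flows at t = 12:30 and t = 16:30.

Between t = 12:30 and t = 16:30 the flow falls from 112.6 to 69.1 m³/s over 4×1 h = 4 h.
Per-interval ratio K = (69.1/112.6)^(1/4) = 0.8851; K_d = K^(24/1) = 0.053.

K_d ≈ 0.053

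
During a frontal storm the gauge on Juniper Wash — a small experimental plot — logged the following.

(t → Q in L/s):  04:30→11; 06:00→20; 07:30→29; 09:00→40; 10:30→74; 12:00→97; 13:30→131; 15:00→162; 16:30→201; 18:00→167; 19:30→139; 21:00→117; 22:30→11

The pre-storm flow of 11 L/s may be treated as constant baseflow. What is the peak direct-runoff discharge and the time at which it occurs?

Q_p = 190.0 L/s at t = 16:30

Subtracting baseflow gives direct-runoff ordinates: 0.0, 9.0, 18.0, 29.0, 63.0, 86.0, 120.0, 151.0, 190.0, 156.0, 128.0, 106.0, 0.0 L/s.
The maximum is 190.0 L/s, occurring at the reading for t = 16:30.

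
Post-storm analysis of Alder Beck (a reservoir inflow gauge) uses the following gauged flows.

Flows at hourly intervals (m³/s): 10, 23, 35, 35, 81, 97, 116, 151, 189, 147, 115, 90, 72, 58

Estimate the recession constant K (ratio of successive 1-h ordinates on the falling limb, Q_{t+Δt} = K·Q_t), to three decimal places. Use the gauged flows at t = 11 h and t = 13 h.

K ≈ 0.803

Using the recession-limb readings at t = 11 h and t = 13 h: Q falls from 90 to 58 m³/s over 2 intervals.
K = (Q₂/Q₁)^(1/2) = (58/90)^(1/2) = 0.803.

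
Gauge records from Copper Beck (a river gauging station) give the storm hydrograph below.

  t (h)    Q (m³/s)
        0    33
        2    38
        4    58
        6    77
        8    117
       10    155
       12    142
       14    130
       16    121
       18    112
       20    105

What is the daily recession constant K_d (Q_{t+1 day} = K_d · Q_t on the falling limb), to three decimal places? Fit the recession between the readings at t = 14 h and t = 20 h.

Between t = 14 h and t = 20 h the flow falls from 130 to 105 m³/s over 3×2 h = 6 h.
Per-interval ratio K = (105/130)^(1/3) = 0.9313; K_d = K^(24/2) = 0.426.

K_d ≈ 0.426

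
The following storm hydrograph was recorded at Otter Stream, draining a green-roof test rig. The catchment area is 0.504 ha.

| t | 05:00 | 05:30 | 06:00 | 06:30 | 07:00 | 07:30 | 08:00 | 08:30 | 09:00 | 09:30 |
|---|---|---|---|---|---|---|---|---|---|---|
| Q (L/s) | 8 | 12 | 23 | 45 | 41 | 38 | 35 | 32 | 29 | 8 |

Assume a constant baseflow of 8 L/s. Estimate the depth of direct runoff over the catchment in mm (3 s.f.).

d ≈ 68.2 mm

Direct runoff: 0.0, 4.0, 15.0, 37.0, 33.0, 30.0, 27.0, 24.0, 21.0, 0.0 L/s; ΣQ_DR = 191.0 L/s.
V = ΣQ_DR · Δt = 191.0 × 1800 s = 3.438 × 10^5 L.
Over A = 0.504 ha, depth = V / A = 68.2 mm.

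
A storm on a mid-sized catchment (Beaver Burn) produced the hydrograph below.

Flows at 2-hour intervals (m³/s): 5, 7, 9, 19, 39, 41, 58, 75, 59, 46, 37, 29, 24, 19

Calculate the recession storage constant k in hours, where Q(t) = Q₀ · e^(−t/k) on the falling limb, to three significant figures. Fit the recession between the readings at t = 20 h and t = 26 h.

k ≈ 9.00 h

On the falling limb, Q drops from 37 to 19 m³/s between t = 20 h and t = 26 h (Δt = 6 h).
k = −Δt / ln(Q₂/Q₁) = −6 / ln(19/37) = 9.00 h.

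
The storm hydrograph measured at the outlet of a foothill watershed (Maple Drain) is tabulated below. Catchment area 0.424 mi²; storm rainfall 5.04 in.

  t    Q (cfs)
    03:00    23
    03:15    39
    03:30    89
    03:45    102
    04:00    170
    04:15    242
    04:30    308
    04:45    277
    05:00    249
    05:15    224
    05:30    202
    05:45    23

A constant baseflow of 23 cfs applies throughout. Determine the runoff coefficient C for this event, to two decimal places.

ΣQ_DR = 1672 cfs; V = ΣQ_DR·Δt = 1.505 × 10^6 ft³.
Runoff depth d = V / A = 1.528 in.
C = d / P = 1.528 / 5.04 = 0.30.

C ≈ 0.30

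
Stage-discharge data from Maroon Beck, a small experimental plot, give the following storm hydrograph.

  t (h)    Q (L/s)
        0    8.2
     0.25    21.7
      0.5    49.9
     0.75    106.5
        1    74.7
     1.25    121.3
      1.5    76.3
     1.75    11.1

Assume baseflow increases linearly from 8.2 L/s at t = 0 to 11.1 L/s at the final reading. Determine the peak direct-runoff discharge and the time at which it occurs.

Subtracting baseflow gives direct-runoff ordinates: 0.00, 13.09, 40.87, 97.06, 64.84, 111.03, 65.61, 0.00 L/s.
The maximum is 111.03 L/s, occurring at the reading for t = 1.25 h.

Q_p = 111.03 L/s at t = 1.25 h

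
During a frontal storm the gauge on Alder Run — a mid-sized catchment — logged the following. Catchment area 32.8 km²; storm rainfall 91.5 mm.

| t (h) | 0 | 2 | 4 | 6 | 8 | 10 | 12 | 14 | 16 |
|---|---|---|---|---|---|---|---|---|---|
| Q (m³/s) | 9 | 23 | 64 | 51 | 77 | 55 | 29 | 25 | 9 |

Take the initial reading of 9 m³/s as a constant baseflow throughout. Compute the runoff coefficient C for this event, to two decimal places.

ΣQ_DR = 261.0 m³/s; V = ΣQ_DR·Δt = 1.879 × 10^6 m³.
Runoff depth d = V / A = 57.29 mm.
C = d / P = 57.29 / 91.5 = 0.63.

C ≈ 0.63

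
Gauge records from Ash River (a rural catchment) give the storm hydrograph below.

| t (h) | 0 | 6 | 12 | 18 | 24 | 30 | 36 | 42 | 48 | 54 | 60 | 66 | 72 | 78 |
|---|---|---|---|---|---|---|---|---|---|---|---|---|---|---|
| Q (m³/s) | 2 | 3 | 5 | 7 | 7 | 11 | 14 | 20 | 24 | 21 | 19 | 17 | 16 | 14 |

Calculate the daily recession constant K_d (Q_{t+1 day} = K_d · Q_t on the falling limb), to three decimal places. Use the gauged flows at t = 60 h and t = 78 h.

K_d ≈ 0.666

Between t = 60 h and t = 78 h the flow falls from 19 to 14 m³/s over 3×6 h = 18 h.
Per-interval ratio K = (14/19)^(1/3) = 0.9032; K_d = K^(24/6) = 0.666.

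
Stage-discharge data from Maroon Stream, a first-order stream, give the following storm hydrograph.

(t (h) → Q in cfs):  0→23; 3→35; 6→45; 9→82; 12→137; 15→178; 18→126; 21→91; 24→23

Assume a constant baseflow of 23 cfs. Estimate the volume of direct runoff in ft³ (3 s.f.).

Direct-runoff ordinates (Q − Q_b): 0.0, 12.0, 22.0, 59.0, 114.0, 155.0, 103.0, 68.0, 0.0 cfs.
ΣQ_DR = 533.0 cfs.
With Δt = 3 h = 10800 s, V = ΣQ_DR · Δt = 533.0 × 10800 = 5.76 × 10^6 ft³.

V ≈ 5.76 × 10^6 ft³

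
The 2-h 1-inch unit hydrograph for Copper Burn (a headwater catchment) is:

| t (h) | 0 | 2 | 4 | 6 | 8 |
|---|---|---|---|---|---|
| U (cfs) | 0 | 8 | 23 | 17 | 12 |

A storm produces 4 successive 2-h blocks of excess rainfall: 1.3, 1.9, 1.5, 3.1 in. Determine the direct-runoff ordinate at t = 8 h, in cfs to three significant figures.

By discrete convolution, Q_j = Σ (P_i / 1 in) · U_{j−i}.
At t = 8 h (j=4): Q = (1.3/1)·12 + (1.9/1)·17 + (1.5/1)·23 + (3.1/1)·8 = 107 cfs.

Q ≈ 107 cfs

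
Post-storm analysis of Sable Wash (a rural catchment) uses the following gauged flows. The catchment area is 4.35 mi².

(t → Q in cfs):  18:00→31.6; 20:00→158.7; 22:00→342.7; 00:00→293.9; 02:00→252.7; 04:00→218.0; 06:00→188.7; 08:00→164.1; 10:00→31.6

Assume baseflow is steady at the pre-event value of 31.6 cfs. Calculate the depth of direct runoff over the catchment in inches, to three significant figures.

d ≈ 0.996 in

Direct runoff: 0.0, 127.1, 311.1, 262.3, 221.1, 186.4, 157.1, 132.5, 0.0 cfs; ΣQ_DR = 1398 cfs.
V = ΣQ_DR · Δt = 1398 × 7200 s = 1.006 × 10^7 ft³.
Over A = 4.35 mi², depth = V / A = 0.996 in.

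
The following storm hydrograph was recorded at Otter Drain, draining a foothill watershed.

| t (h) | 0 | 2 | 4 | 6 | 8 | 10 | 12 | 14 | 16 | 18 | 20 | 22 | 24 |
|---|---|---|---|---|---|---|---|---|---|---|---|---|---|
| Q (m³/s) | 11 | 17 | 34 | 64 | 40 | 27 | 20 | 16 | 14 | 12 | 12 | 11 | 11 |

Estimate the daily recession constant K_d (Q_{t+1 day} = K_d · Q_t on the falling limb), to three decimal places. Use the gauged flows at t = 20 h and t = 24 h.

K_d ≈ 0.593

Between t = 20 h and t = 24 h the flow falls from 12 to 11 m³/s over 2×2 h = 4 h.
Per-interval ratio K = (11/12)^(1/2) = 0.9574; K_d = K^(24/2) = 0.593.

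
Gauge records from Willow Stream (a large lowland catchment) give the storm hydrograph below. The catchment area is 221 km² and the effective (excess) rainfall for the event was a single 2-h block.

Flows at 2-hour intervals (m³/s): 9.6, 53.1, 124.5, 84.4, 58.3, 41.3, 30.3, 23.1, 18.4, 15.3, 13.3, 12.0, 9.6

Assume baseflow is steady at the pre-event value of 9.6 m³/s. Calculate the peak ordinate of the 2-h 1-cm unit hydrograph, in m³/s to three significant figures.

U_p ≈ 95.7 m³/s

Direct runoff: 0.0, 43.5, 114.9, 74.8, 48.7, 31.7, 20.7, 13.5, 8.8, 5.7, 3.7, 2.4, 0.0 m³/s; ΣQ_DR = 368.4 m³/s, peak = 114.9 m³/s.
Runoff depth d = ΣQ_DR·Δt / A = 368.4 × 7200 / (221 km²) = 12.00 mm.
The 1-cm UH is the DRH scaled by (10 mm)/d, so U_p = 114.9 × 10/12.00 = 95.7 m³/s.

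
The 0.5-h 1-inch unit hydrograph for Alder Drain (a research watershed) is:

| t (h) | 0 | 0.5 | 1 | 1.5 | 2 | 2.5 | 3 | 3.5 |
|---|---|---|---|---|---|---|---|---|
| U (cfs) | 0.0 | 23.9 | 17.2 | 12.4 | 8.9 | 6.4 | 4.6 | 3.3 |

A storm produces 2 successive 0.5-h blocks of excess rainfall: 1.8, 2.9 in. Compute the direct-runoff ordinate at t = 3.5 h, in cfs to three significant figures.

Q ≈ 19.3 cfs

By discrete convolution, Q_j = Σ (P_i / 1 in) · U_{j−i}.
At t = 3.5 h (j=7): Q = (1.8/1)·3.3 + (2.9/1)·4.6 = 19.3 cfs.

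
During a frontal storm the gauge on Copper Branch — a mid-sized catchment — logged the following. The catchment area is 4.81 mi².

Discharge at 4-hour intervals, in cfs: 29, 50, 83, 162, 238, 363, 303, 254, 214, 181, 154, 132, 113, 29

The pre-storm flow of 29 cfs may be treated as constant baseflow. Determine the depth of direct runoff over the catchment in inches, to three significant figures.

Direct runoff: 0.0, 21.0, 54.0, 133.0, 209.0, 334.0, 274.0, 225.0, 185.0, 152.0, 125.0, 103.0, 84.0, 0.0 cfs; ΣQ_DR = 1899 cfs.
V = ΣQ_DR · Δt = 1899 × 14400 s = 2.735 × 10^7 ft³.
Over A = 4.81 mi², depth = V / A = 2.45 in.

d ≈ 2.45 in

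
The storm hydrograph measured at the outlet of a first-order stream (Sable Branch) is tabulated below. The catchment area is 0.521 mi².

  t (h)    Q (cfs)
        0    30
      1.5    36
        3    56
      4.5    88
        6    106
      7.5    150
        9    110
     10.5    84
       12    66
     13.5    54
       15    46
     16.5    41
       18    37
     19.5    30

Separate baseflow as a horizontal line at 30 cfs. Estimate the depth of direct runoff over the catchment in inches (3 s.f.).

d ≈ 2.29 in

Direct runoff: 0.0, 6.0, 26.0, 58.0, 76.0, 120.0, 80.0, 54.0, 36.0, 24.0, 16.0, 11.0, 7.0, 0.0 cfs; ΣQ_DR = 514.0 cfs.
V = ΣQ_DR · Δt = 514.0 × 5400 s = 2.776 × 10^6 ft³.
Over A = 0.521 mi², depth = V / A = 2.29 in.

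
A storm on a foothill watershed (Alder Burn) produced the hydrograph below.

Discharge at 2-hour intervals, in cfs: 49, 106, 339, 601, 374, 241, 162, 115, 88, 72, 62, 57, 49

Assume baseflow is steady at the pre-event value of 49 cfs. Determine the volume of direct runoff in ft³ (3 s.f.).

V ≈ 1.21 × 10^7 ft³

Direct-runoff ordinates (Q − Q_b): 0.0, 57.0, 290.0, 552.0, 325.0, 192.0, 113.0, 66.0, 39.0, 23.0, 13.0, 8.0, 0.0 cfs.
ΣQ_DR = 1678 cfs.
With Δt = 2 h = 7200 s, V = ΣQ_DR · Δt = 1678 × 7200 = 1.21 × 10^7 ft³.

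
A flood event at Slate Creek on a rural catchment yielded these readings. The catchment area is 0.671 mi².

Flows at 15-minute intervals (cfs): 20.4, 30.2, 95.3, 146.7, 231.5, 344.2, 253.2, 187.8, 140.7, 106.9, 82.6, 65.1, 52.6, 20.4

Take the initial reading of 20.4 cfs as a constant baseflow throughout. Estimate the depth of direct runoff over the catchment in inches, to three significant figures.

Direct runoff: 0.0, 9.8, 74.9, 126.3, 211.1, 323.8, 232.8, 167.4, 120.3, 86.5, 62.2, 44.7, 32.2, 0.0 cfs; ΣQ_DR = 1492 cfs.
V = ΣQ_DR · Δt = 1492 × 900 s = 1.343 × 10^6 ft³.
Over A = 0.671 mi², depth = V / A = 0.861 in.

d ≈ 0.861 in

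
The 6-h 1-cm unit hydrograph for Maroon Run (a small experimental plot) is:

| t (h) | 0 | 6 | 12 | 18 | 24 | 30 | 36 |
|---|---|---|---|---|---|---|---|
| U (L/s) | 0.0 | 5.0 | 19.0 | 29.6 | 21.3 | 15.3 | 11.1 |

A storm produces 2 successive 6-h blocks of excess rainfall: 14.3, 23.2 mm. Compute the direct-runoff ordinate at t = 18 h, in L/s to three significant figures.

Q ≈ 86.4 L/s

By discrete convolution, Q_j = Σ (P_i / 10 mm) · U_{j−i}.
At t = 18 h (j=3): Q = (14.3/10)·29.6 + (23.2/10)·19.0 = 86.4 L/s.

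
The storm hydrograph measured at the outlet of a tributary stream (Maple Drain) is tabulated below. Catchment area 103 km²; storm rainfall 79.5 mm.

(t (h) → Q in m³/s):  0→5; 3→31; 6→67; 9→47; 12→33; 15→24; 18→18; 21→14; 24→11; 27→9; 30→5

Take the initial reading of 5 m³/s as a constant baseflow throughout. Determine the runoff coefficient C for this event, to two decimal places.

ΣQ_DR = 209.0 m³/s; V = ΣQ_DR·Δt = 2.257 × 10^6 m³.
Runoff depth d = V / A = 21.91 mm.
C = d / P = 21.91 / 79.5 = 0.28.

C ≈ 0.28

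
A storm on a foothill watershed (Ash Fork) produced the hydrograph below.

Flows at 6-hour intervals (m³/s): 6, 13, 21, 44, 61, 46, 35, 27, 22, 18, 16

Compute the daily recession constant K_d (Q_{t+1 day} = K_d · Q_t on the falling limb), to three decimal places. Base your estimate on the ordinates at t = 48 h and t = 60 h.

Between t = 48 h and t = 60 h the flow falls from 22 to 16 m³/s over 2×6 h = 12 h.
Per-interval ratio K = (16/22)^(1/2) = 0.8528; K_d = K^(24/6) = 0.529.

K_d ≈ 0.529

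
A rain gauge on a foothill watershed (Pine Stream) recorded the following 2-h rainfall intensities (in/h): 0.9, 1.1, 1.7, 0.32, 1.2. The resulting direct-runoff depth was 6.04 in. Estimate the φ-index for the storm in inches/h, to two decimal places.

φ ≈ 0.47 in/h

Only the 4 blocks with intensity above φ contribute runoff: 0.9, 1.1, 1.7, 1.2 in/h.
Σ(I−φ)·Δt = d  ⇒  (0.9+1.1+1.7+1.2 − 4φ)·2 = 6.04
φ = (4.900 − 6.04/2) / 4 = 0.47 in/h.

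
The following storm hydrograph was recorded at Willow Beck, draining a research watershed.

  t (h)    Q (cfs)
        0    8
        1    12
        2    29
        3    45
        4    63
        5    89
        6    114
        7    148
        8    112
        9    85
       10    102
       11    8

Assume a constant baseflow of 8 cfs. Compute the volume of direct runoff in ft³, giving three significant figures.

Direct-runoff ordinates (Q − Q_b): 0.0, 4.0, 21.0, 37.0, 55.0, 81.0, 106.0, 140.0, 104.0, 77.0, 94.0, 0.0 cfs.
ΣQ_DR = 719.0 cfs.
With Δt = 1 h = 3600 s, V = ΣQ_DR · Δt = 719.0 × 3600 = 2.59 × 10^6 ft³.

V ≈ 2.59 × 10^6 ft³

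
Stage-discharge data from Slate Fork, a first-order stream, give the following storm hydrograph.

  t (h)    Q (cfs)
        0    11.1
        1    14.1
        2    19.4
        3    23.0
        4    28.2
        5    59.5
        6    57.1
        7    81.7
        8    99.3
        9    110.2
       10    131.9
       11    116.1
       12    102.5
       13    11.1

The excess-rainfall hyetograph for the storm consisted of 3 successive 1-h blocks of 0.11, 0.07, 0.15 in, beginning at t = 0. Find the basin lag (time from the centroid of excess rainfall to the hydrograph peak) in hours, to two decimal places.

t_L ≈ 8.38 h

Centroid of excess rainfall: t_c = Σ P_i·t̄_i / ΣP_i = 1.6212 h (block centres at 0.5, 1.5, 2.5 h).
Hydrograph peak occurs at t = 10 h, so basin lag t_L = 10 − 1.6212 = 8.38 h.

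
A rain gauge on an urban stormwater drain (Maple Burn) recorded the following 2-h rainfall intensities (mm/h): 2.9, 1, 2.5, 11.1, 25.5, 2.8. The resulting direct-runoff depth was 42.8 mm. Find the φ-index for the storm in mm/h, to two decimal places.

φ ≈ 7.60 mm/h

Only the 2 blocks with intensity above φ contribute runoff: 11.1, 25.5 mm/h.
Σ(I−φ)·Δt = d  ⇒  (11.1+25.5 − 2φ)·2 = 42.8
φ = (36.60 − 42.8/2) / 2 = 7.60 mm/h.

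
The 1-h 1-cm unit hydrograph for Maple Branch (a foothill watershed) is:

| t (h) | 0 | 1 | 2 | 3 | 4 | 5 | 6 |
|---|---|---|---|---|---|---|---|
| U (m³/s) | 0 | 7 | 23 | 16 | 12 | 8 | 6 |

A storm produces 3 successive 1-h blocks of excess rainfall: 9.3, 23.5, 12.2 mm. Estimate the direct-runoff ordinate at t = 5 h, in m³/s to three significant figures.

Q ≈ 55.2 m³/s

By discrete convolution, Q_j = Σ (P_i / 10 mm) · U_{j−i}.
At t = 5 h (j=5): Q = (9.3/10)·8 + (23.5/10)·12 + (12.2/10)·16 = 55.2 m³/s.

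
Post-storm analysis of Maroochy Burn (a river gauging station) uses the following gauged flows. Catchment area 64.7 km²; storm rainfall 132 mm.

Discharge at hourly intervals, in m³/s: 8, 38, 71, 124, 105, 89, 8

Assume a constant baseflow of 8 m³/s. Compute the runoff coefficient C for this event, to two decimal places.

ΣQ_DR = 387.0 m³/s; V = ΣQ_DR·Δt = 1.393 × 10^6 m³.
Runoff depth d = V / A = 21.53 mm.
C = d / P = 21.53 / 132 = 0.16.

C ≈ 0.16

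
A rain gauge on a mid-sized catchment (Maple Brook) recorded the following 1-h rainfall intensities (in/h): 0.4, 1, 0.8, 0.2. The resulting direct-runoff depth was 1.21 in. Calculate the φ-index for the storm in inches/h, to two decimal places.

Only the 3 blocks with intensity above φ contribute runoff: 0.4, 1, 0.8 in/h.
Σ(I−φ)·Δt = d  ⇒  (0.4+1+0.8 − 3φ)·1 = 1.21
φ = (2.200 − 1.21/1) / 3 = 0.33 in/h.

φ ≈ 0.33 in/h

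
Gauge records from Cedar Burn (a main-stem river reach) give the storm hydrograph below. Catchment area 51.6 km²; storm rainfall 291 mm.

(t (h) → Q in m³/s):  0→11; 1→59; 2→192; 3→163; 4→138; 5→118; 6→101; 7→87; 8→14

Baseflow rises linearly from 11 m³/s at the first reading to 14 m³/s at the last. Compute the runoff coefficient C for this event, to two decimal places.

ΣQ_DR = 770.5 m³/s; V = ΣQ_DR·Δt = 2.774 × 10^6 m³.
Runoff depth d = V / A = 53.76 mm.
C = d / P = 53.76 / 291 = 0.18.

C ≈ 0.18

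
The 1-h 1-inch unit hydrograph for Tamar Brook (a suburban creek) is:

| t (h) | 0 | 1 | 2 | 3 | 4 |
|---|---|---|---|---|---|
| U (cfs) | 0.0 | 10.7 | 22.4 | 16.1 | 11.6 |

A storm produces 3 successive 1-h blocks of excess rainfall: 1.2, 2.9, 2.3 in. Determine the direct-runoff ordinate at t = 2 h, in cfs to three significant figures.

Q ≈ 57.9 cfs

By discrete convolution, Q_j = Σ (P_i / 1 in) · U_{j−i}.
At t = 2 h (j=2): Q = (1.2/1)·22.4 + (2.9/1)·10.7 + (2.3/1)·0.0 = 57.9 cfs.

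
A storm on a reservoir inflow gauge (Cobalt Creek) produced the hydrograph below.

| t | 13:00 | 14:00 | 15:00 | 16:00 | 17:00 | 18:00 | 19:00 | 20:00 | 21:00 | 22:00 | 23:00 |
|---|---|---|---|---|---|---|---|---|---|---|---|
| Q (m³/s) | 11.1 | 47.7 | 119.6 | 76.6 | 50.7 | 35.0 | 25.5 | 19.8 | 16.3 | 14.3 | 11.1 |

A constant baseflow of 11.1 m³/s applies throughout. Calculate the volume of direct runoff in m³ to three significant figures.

Direct-runoff ordinates (Q − Q_b): 0.0, 36.6, 108.5, 65.5, 39.6, 23.9, 14.4, 8.7, 5.2, 3.2, 0.0 m³/s.
ΣQ_DR = 305.6 m³/s.
With Δt = 1 h = 3600 s, V = ΣQ_DR · Δt = 305.6 × 3600 = 1.10 × 10^6 m³.

V ≈ 1.10 × 10^6 m³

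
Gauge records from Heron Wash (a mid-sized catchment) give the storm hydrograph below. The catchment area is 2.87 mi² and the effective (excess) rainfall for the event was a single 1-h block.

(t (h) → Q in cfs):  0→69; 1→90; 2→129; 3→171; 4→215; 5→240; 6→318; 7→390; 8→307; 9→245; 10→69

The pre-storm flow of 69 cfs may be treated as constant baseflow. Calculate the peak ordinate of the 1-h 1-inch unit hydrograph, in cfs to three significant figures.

Direct runoff: 0.0, 21.0, 60.0, 102.0, 146.0, 171.0, 249.0, 321.0, 238.0, 176.0, 0.0 cfs; ΣQ_DR = 1484 cfs, peak = 321.0 cfs.
Runoff depth d = ΣQ_DR·Δt / A = 1484 × 3600 / (2.87 mi²) = 0.8012 in.
The 1-inch UH is the DRH scaled by (1 in)/d, so U_p = 321.0 × 1/0.8012 = 401 cfs.

U_p ≈ 401 cfs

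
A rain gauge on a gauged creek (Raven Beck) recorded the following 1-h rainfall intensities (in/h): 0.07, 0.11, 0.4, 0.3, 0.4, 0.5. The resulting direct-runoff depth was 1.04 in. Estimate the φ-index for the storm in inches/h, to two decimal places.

φ ≈ 0.14 in/h

Only the 4 blocks with intensity above φ contribute runoff: 0.4, 0.3, 0.4, 0.5 in/h.
Σ(I−φ)·Δt = d  ⇒  (0.4+0.3+0.4+0.5 − 4φ)·1 = 1.04
φ = (1.600 − 1.04/1) / 4 = 0.14 in/h.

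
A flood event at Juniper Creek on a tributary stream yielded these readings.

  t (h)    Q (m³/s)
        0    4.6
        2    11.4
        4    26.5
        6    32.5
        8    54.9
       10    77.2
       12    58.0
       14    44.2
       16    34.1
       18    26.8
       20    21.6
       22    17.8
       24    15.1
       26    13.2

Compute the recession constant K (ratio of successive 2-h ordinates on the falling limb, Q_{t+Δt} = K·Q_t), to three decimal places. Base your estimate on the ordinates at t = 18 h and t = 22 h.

K ≈ 0.815

Using the recession-limb readings at t = 18 h and t = 22 h: Q falls from 26.8 to 17.8 m³/s over 2 intervals.
K = (Q₂/Q₁)^(1/2) = (17.8/26.8)^(1/2) = 0.815.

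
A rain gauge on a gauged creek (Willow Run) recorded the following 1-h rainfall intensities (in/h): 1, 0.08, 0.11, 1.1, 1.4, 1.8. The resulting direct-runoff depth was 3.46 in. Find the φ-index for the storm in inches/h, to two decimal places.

Only the 4 blocks with intensity above φ contribute runoff: 1, 1.1, 1.4, 1.8 in/h.
Σ(I−φ)·Δt = d  ⇒  (1+1.1+1.4+1.8 − 4φ)·1 = 3.46
φ = (5.300 − 3.46/1) / 4 = 0.46 in/h.

φ ≈ 0.46 in/h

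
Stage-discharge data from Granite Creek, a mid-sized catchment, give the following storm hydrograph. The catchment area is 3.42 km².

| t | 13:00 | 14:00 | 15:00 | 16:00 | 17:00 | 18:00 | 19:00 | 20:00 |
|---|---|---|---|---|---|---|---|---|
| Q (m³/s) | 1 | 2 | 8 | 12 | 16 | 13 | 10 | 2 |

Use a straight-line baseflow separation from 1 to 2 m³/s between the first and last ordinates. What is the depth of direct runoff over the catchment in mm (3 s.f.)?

Direct runoff: 0.00, 0.86, 6.71, 10.57, 14.43, 11.29, 8.14, 0.00 m³/s; ΣQ_DR = 52.00 m³/s.
V = ΣQ_DR · Δt = 52.00 × 3600 s = 1.872 × 10^5 m³.
Over A = 3.42 km², depth = V / A = 54.7 mm.

d ≈ 54.7 mm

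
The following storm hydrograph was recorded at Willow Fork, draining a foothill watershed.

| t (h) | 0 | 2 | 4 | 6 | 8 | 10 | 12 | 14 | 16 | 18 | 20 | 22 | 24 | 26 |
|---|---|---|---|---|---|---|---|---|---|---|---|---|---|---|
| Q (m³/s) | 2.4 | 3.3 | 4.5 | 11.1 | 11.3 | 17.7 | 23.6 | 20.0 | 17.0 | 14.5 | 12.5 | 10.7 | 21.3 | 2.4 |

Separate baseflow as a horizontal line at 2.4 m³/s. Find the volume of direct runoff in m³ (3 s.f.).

V ≈ 9.99 × 10^5 m³

Direct-runoff ordinates (Q − Q_b): 0.0, 0.9, 2.1, 8.7, 8.9, 15.3, 21.2, 17.6, 14.6, 12.1, 10.1, 8.3, 18.9, 0.0 m³/s.
ΣQ_DR = 138.7 m³/s.
With Δt = 2 h = 7200 s, V = ΣQ_DR · Δt = 138.7 × 7200 = 9.99 × 10^5 m³.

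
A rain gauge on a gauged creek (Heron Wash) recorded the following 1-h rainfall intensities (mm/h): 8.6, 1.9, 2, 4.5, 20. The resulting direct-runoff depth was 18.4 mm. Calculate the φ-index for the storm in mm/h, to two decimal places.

Only the 2 blocks with intensity above φ contribute runoff: 8.6, 20 mm/h.
Σ(I−φ)·Δt = d  ⇒  (8.6+20 − 2φ)·1 = 18.4
φ = (28.60 − 18.4/1) / 2 = 5.10 mm/h.

φ ≈ 5.10 mm/h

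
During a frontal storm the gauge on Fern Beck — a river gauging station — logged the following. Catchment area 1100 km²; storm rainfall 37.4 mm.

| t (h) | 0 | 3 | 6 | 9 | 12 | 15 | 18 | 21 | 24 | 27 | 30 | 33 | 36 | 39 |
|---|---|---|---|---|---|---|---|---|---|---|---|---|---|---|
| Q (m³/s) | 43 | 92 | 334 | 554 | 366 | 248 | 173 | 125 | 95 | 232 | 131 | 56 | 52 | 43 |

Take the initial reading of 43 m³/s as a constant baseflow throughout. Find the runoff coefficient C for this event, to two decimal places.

C ≈ 0.51

ΣQ_DR = 1942 m³/s; V = ΣQ_DR·Δt = 2.097 × 10^7 m³.
Runoff depth d = V / A = 19.07 mm.
C = d / P = 19.07 / 37.4 = 0.51.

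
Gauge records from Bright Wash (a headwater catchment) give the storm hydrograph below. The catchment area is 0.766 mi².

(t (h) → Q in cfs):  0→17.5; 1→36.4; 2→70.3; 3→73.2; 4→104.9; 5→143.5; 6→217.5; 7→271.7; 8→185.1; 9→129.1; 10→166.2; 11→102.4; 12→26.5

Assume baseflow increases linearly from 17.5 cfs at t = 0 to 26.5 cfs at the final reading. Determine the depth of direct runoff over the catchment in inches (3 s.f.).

d ≈ 2.55 in

Direct runoff: 0.00, 18.15, 51.30, 53.45, 84.40, 122.25, 195.50, 248.95, 161.60, 104.85, 141.20, 76.65, 0.00 cfs; ΣQ_DR = 1258 cfs.
V = ΣQ_DR · Δt = 1258 × 3600 s = 4.530 × 10^6 ft³.
Over A = 0.766 mi², depth = V / A = 2.55 in.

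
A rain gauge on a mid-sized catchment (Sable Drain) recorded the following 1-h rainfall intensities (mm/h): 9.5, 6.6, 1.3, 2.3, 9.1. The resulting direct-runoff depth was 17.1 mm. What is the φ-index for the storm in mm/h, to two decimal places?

Only the 3 blocks with intensity above φ contribute runoff: 9.5, 6.6, 9.1 mm/h.
Σ(I−φ)·Δt = d  ⇒  (9.5+6.6+9.1 − 3φ)·1 = 17.1
φ = (25.20 − 17.1/1) / 3 = 2.70 mm/h.

φ ≈ 2.70 mm/h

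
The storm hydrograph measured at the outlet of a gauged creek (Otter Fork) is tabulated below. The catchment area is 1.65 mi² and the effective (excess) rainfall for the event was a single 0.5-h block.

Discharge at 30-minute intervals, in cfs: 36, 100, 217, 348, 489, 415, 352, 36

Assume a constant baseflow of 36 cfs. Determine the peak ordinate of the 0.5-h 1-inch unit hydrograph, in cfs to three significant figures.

Direct runoff: 0.0, 64.0, 181.0, 312.0, 453.0, 379.0, 316.0, 0.0 cfs; ΣQ_DR = 1705 cfs, peak = 453.0 cfs.
Runoff depth d = ΣQ_DR·Δt / A = 1705 × 1800 / (1.65 mi²) = 0.8006 in.
The 1-inch UH is the DRH scaled by (1 in)/d, so U_p = 453.0 × 1/0.8006 = 566 cfs.

U_p ≈ 566 cfs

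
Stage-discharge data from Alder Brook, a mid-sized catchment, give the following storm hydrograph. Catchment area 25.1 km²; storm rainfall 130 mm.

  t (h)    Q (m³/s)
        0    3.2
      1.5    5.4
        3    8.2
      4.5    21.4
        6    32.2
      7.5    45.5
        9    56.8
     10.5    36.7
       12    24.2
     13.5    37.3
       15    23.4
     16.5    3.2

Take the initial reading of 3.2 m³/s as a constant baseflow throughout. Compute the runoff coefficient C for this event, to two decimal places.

ΣQ_DR = 259.1 m³/s; V = ΣQ_DR·Δt = 1.399 × 10^6 m³.
Runoff depth d = V / A = 55.74 mm.
C = d / P = 55.74 / 130 = 0.43.

C ≈ 0.43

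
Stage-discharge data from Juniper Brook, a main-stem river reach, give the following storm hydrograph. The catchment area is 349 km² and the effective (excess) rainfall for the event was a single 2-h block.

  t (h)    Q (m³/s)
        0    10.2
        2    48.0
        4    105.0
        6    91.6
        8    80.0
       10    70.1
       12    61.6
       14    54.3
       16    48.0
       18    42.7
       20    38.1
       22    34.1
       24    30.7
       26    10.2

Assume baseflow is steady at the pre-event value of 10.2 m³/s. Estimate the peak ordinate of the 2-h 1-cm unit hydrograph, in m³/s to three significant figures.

U_p ≈ 79.0 m³/s

Direct runoff: 0.0, 37.8, 94.8, 81.4, 69.8, 59.9, 51.4, 44.1, 37.8, 32.5, 27.9, 23.9, 20.5, 0.0 m³/s; ΣQ_DR = 581.8 m³/s, peak = 94.8 m³/s.
Runoff depth d = ΣQ_DR·Δt / A = 581.8 × 7200 / (349 km²) = 12.00 mm.
The 1-cm UH is the DRH scaled by (10 mm)/d, so U_p = 94.8 × 10/12.00 = 79.0 m³/s.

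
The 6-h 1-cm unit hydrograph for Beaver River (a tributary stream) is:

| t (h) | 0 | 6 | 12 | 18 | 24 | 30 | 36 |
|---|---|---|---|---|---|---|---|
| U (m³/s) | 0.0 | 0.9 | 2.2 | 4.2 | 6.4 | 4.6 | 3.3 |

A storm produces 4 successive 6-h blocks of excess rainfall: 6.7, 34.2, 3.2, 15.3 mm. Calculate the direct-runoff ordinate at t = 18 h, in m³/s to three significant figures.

By discrete convolution, Q_j = Σ (P_i / 10 mm) · U_{j−i}.
At t = 18 h (j=3): Q = (6.7/10)·4.2 + (34.2/10)·2.2 + (3.2/10)·0.9 + (15.3/10)·0.0 = 10.6 m³/s.

Q ≈ 10.6 m³/s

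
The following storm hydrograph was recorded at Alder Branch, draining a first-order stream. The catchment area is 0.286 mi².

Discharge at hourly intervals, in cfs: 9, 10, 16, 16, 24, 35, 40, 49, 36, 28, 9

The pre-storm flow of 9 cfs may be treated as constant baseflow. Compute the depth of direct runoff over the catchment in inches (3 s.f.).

d ≈ 0.937 in

Direct runoff: 0.0, 1.0, 7.0, 7.0, 15.0, 26.0, 31.0, 40.0, 27.0, 19.0, 0.0 cfs; ΣQ_DR = 173.0 cfs.
V = ΣQ_DR · Δt = 173.0 × 3600 s = 6.228 × 10^5 ft³.
Over A = 0.286 mi², depth = V / A = 0.937 in.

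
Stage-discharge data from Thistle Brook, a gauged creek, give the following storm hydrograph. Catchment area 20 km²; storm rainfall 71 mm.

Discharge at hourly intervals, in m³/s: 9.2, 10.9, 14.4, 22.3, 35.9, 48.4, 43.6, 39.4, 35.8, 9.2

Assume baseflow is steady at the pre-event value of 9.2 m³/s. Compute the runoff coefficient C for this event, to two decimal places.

ΣQ_DR = 177.1 m³/s; V = ΣQ_DR·Δt = 6.376 × 10^5 m³.
Runoff depth d = V / A = 31.88 mm.
C = d / P = 31.88 / 71 = 0.45.

C ≈ 0.45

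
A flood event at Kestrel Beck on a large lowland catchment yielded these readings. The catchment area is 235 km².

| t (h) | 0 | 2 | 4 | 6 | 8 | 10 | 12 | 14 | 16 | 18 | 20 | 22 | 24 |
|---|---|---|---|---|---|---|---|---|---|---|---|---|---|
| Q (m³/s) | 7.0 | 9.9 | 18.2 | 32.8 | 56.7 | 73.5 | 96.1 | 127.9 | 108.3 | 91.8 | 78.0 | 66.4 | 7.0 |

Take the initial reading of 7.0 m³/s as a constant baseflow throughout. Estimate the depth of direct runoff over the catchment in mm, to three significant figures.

d ≈ 20.9 mm

Direct runoff: 0.0, 2.9, 11.2, 25.8, 49.7, 66.5, 89.1, 120.9, 101.3, 84.8, 71.0, 59.4, 0.0 m³/s; ΣQ_DR = 682.6 m³/s.
V = ΣQ_DR · Δt = 682.6 × 7200 s = 4.915 × 10^6 m³.
Over A = 235 km², depth = V / A = 20.9 mm.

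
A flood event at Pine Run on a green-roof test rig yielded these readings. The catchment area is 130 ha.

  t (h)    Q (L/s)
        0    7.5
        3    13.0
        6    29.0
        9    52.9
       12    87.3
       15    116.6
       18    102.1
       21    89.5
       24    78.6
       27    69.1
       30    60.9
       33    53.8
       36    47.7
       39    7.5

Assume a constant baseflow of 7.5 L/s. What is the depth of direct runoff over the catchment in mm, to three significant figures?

Direct runoff: 0.0, 5.5, 21.5, 45.4, 79.8, 109.1, 94.6, 82.0, 71.1, 61.6, 53.4, 46.3, 40.2, 0.0 L/s; ΣQ_DR = 710.5 L/s.
V = ΣQ_DR · Δt = 710.5 × 10800 s = 7.673 × 10^6 L.
Over A = 130 ha, depth = V / A = 5.90 mm.

d ≈ 5.90 mm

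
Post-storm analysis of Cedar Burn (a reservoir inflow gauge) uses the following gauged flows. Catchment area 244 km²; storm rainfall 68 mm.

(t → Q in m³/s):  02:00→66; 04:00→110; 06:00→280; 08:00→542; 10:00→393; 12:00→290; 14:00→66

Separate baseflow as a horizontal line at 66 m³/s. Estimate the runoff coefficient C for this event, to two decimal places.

C ≈ 0.56

ΣQ_DR = 1285 m³/s; V = ΣQ_DR·Δt = 9.252 × 10^6 m³.
Runoff depth d = V / A = 37.92 mm.
C = d / P = 37.92 / 68 = 0.56.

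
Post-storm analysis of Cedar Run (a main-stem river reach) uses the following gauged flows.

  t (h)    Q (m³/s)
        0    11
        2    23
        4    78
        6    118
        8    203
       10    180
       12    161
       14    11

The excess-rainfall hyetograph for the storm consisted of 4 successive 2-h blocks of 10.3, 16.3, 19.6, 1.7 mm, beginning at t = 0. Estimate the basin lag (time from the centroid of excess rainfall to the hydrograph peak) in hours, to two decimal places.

t_L ≈ 4.47 h

Centroid of excess rainfall: t_c = Σ P_i·t̄_i / ΣP_i = 3.5303 h (block centres at 1, 3, 5, 7 h).
Hydrograph peak occurs at t = 8 h, so basin lag t_L = 8 − 3.5303 = 4.47 h.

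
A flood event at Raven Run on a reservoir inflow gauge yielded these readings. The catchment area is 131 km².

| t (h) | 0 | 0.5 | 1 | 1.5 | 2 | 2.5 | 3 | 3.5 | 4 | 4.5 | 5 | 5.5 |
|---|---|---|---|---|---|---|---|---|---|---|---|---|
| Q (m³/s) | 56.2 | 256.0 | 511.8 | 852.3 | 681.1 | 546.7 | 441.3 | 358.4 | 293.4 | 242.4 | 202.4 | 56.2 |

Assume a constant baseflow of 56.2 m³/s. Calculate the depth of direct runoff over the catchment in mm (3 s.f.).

d ≈ 52.5 mm

Direct runoff: 0.0, 199.8, 455.6, 796.1, 624.9, 490.5, 385.1, 302.2, 237.2, 186.2, 146.2, 0.0 m³/s; ΣQ_DR = 3824 m³/s.
V = ΣQ_DR · Δt = 3824 × 1800 s = 6.883 × 10^6 m³.
Over A = 131 km², depth = V / A = 52.5 mm.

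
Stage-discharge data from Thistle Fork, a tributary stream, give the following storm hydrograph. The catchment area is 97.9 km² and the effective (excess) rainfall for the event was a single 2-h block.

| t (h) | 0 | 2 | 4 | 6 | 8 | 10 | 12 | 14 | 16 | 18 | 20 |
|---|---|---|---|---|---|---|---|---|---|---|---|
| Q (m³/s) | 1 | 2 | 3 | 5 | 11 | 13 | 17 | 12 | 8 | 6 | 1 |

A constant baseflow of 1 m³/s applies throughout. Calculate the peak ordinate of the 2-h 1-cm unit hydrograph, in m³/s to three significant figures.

U_p ≈ 32.0 m³/s

Direct runoff: 0.0, 1.0, 2.0, 4.0, 10.0, 12.0, 16.0, 11.0, 7.0, 5.0, 0.0 m³/s; ΣQ_DR = 68.00 m³/s, peak = 16.0 m³/s.
Runoff depth d = ΣQ_DR·Δt / A = 68.00 × 7200 / (97.9 km²) = 5.001 mm.
The 1-cm UH is the DRH scaled by (10 mm)/d, so U_p = 16.0 × 10/5.001 = 32.0 m³/s.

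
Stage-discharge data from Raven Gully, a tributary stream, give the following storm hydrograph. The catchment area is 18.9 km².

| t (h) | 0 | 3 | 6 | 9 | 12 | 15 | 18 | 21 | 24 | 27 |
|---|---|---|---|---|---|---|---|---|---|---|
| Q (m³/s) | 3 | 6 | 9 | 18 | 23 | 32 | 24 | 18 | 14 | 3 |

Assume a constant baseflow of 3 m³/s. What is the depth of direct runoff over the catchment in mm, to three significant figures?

d ≈ 68.6 mm

Direct runoff: 0.0, 3.0, 6.0, 15.0, 20.0, 29.0, 21.0, 15.0, 11.0, 0.0 m³/s; ΣQ_DR = 120.0 m³/s.
V = ΣQ_DR · Δt = 120.0 × 10800 s = 1.296 × 10^6 m³.
Over A = 18.9 km², depth = V / A = 68.6 mm.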